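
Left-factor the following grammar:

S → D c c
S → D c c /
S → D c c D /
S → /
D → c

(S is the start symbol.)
Left-factoring transforms A → αβ₁ | αβ₂ into A → αA' and A' → β₁ | β₂
(α is the longest common prefix among the alternatives). Repeat until
no nonterminal has two alternatives with a common prefix.

Round 1: S has alternatives sharing prefix 'D c c'. Introduce S': S → D c c S'
  Add: S' → ε
  Add: S' → /
  Add: S' → D /

No remaining common prefixes — done.

Resulting grammar:
S → D c c S'
S' → ε
S' → /
S' → D /
S → /
D → c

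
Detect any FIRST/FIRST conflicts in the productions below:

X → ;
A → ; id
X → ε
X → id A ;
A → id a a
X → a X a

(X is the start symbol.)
No FIRST/FIRST conflicts.

A FIRST/FIRST conflict occurs when two productions N → α and N → β for the same non-terminal have FIRST(α) ∩ FIRST(β) ≠ ∅ (with ε ∈ FIRST of a nullable right-hand side, so two nullable alternatives also conflict).

Productions for X:
  X → ;: FIRST = { ';' }
  X → ε: FIRST = { ε }
  X → id A ;: FIRST = { 'id' }
  X → a X a: FIRST = { 'a' }
Productions for A:
  A → ; id: FIRST = { ';' }
  A → id a a: FIRST = { 'id' }

All alternatives of each non-terminal have pairwise disjoint FIRST sets.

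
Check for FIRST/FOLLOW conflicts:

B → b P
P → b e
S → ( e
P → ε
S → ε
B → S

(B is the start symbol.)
No FIRST/FOLLOW conflicts.

A FIRST/FOLLOW conflict occurs when a non-terminal N has a nullable alternative N → β (β ⇒* ε) and another alternative N → α with FIRST(α) ∩ FOLLOW(N) ≠ ∅: on such a lookahead the parser cannot decide between expanding α and letting N vanish via β.

Nullable non-terminals: B, P, S.
FIRST sets used below: FIRST(S) = { '(', ε }

B: nullable alternative(s) B → S; FOLLOW(B) = { $ }
  B → b P: FIRST \ {ε} = { 'b' } — disjoint from FOLLOW(B)
  B → S: FIRST \ {ε} = { '(' } — this is the only nullable alternative, skip

P: nullable alternative(s) P → ε; FOLLOW(P) = { $ }
  P → b e: FIRST \ {ε} = { 'b' } — disjoint from FOLLOW(P)
  P → ε: FIRST \ {ε} = { } — this is the only nullable alternative, skip

S: nullable alternative(s) S → ε; FOLLOW(S) = { $ }
  S → ( e: FIRST \ {ε} = { '(' } — disjoint from FOLLOW(S)
  S → ε: FIRST \ {ε} = { } — this is the only nullable alternative, skip

No FIRST/FOLLOW conflicts found.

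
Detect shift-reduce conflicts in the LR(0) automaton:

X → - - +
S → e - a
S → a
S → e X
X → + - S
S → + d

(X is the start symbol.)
No shift-reduce conflicts

A shift-reduce conflict occurs when an LR(0) state has both:
  - a complete (reduce) item [A → α .] (dot at the end), and
  - a shift item [B → β . c γ] (dot before a terminal).

Augment with X' → X and build the canonical LR(0) collection (I0 = CLOSURE({[X' → . X]}), then GOTO on every symbol after a dot until no new states appear). It has 15 states:
  I0: { [X → . + - S], [X → . - - +], [X' → . X] }  — shift
  I1: { [X → + . - S] }  — shift
  I2: { [X → - . - +] }  — shift
  I3: { [X' → X .] }  — accept
  I4: { [X → - - . +] }  — shift
  I5: { [X → - - + .] }  — reduce
  I6: { [S → . + d], [S → . a], [S → . e - a], [S → . e X], [X → + - . S] }  — shift
  I7: { [S → + . d] }  — shift
  I8: { [X → + - S .] }  — reduce
  I9: { [S → a .] }  — reduce
  I10: { [S → e . - a], [S → e . X], [X → . + - S], [X → . - - +] }  — shift
  I11: { [S → e - . a], [X → - . - +] }  — shift
  I12: { [S → e X .] }  — reduce
  I13: { [S → e - a .] }  — reduce
  I14: { [S → + d .] }  — reduce

No state contains both a complete item and a shift item.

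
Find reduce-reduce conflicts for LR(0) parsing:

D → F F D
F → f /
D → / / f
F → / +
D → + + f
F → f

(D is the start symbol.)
No reduce-reduce conflicts

Augment with D' → D and build the canonical LR(0) collection (I0 = CLOSURE({[D' → . D]}), then GOTO on every symbol after a dot until no new states appear). It has 15 states:
  I0: { [D → . + + f], [D → . / / f], [D → . F F D], [D' → . D], [F → . / +], [F → . f /], [F → . f] }  — shift
  I1: { [D → + . + f] }  — shift
  I2: { [D → / . / f], [F → / . +] }  — shift
  I3: { [D' → D .] }  — accept
  I4: { [D → F . F D], [F → . / +], [F → . f /], [F → . f] }  — shift
  I5: { [F → f . /], [F → f .] }  — shift, reduce
  I6: { [F → f / .] }  — reduce
  I7: { [F → / . +] }  — shift
  I8: { [D → . + + f], [D → . / / f], [D → . F F D], [D → F F . D], [F → . / +], [F → . f /], [F → . f] }  — shift
  I9: { [D → F F D .] }  — reduce
  I10: { [F → / + .] }  — reduce
  I11: { [D → / / . f] }  — shift
  I12: { [D → / / f .] }  — reduce
  I13: { [D → + + . f] }  — shift
  I14: { [D → + + f .] }  — reduce

No state contains more than one complete item.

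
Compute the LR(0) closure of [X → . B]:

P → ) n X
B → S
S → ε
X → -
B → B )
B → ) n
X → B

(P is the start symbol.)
Start with: [X → . B]
  [X → . B] has the dot before B: add [B → . S], [B → . B )], [B → . ) n]
  [B → . S] has the dot before S: add [S → .]
No further items can be added.

CLOSURE = { [B → . ) n], [B → . B )], [B → . S], [S → .], [X → . B] }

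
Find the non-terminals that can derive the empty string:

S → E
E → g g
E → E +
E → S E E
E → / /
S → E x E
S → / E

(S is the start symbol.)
There are no ε-productions, so no non-terminal can derive ε.
No non-terminals are nullable.

Answer: None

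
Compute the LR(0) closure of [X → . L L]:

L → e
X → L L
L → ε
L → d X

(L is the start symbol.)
{ [L → . d X], [L → . e], [L → .], [X → . L L] }

To compute CLOSURE, for each item [A → α.Bβ] where B is a non-terminal, add [B → .γ] for all productions B → γ; repeat for the newly added items until nothing changes.

Start with: [X → . L L]
  [X → . L L] has the dot before L: add [L → . e], [L → .], [L → . d X]
No further items can be added.

CLOSURE = { [L → . d X], [L → . e], [L → .], [X → . L L] }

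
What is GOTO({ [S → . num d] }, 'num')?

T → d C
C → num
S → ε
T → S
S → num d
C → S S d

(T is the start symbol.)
GOTO(I, 'num') = CLOSURE({ [A → αX.β] : [A → α.Xβ] ∈ I, X = 'num' })

Items with dot before 'num', with the dot advanced:
  [S → . num d] → [S → num . d]
Closure adds nothing (no advanced item has the dot before a non-terminal).

GOTO = { [S → num . d] }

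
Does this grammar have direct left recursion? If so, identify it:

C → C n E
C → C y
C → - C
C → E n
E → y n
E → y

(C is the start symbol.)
Direct left recursion occurs when N → N α for some non-terminal N (the right-hand side begins with the left-hand side itself).

C → C n E: LEFT RECURSIVE (starts with C)
C → C y: LEFT RECURSIVE (starts with C)
C → - C: starts with '-'
C → E n: starts with E
E → y n: starts with y
E → y: starts with y

The grammar has direct left recursion on: C.

Answer: Yes, C is left-recursive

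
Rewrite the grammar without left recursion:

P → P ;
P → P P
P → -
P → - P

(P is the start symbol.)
P → - P'
P → - P P'
P' → ; P'
P' → P P'
P' → ε

P is directly left-recursive. The standard transformation for
  A → A α₁ | ... | A α_m | β₁ | ... | β_n
is
  A  → β₁ A' | ... | β_n A'
  A' → α₁ A' | ... | α_m A' | ε

P → - becomes P → - P'
P → - P becomes P → - P P'
P → P ; becomes P' → ; P'
P → P P becomes P' → P P'
Add P' → ε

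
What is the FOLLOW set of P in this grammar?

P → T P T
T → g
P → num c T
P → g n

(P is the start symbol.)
P is the start symbol, so $ ∈ FOLLOW(P).
In P → T P T: P is followed by T, add FIRST(T) \ {ε} = { 'g' }

Taking the union: FOLLOW(P) = { $, 'g' }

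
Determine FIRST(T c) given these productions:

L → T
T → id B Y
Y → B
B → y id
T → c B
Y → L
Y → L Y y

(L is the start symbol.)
{ 'c', 'id' }

FIRST sets of the non-terminals involved (from the grammar, by fixed-point iteration):
  FIRST(T) = { 'c', 'id' }

To compute FIRST(T c), process the symbols left to right:
Symbol T is a non-terminal. Add FIRST(T) \ {ε} = { 'c', 'id' }
T is not nullable (ε ∉ FIRST(T)), so stop here.
FIRST(T c) = { 'c', 'id' }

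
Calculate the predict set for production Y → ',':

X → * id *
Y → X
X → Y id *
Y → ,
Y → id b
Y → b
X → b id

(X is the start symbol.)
PREDICT(Y → ',') = (FIRST(RHS) \ {ε}) ∪ (FOLLOW(Y) if ε ∈ FIRST(RHS), i.e. RHS ⇒* ε)
FIRST(',') = { ',' }
ε ∉ FIRST(','), so FOLLOW(Y) is not added.
PREDICT(Y → ',') = { ',' }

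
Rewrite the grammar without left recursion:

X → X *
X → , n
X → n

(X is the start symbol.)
X → , n X'
X → n X'
X' → * X'
X' → ε

X is directly left-recursive. The standard transformation for
  A → A α₁ | ... | A α_m | β₁ | ... | β_n
is
  A  → β₁ A' | ... | β_n A'
  A' → α₁ A' | ... | α_m A' | ε

X → , n becomes X → , n X'
X → n becomes X → n X'
X → X * becomes X' → * X'
Add X' → ε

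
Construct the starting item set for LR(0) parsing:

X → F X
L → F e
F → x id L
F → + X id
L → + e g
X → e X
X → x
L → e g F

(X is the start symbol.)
First, augment the grammar with X' → X
I₀ = CLOSURE({ [X' → . X] }):
  [X' → . X] has the dot before X: add [X → . F X], [X → . e X], [X → . x]
  [X → . F X] has the dot before F: add [F → . x id L], [F → . + X id]
No further items can be added.

I₀ = { [F → . + X id], [F → . x id L], [X → . F X], [X → . e X], [X → . x], [X' → . X] }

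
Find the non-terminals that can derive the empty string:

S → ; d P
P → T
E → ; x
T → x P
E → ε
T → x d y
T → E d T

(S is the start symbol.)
{ 'E' }

A non-terminal is nullable if it can derive ε (the empty string): either it has an ε-production, or it has a production whose right-hand side consists entirely of nullable non-terminals.

ε-productions: E → ε
So E is immediately nullable.
No further non-terminal can be added: every production for the remaining non-terminals contains a terminal or a non-nullable non-terminal.
Nullable = { 'E' }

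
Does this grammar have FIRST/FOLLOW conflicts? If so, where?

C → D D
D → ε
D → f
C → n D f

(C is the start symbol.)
A FIRST/FOLLOW conflict occurs when a non-terminal N has a nullable alternative N → β (β ⇒* ε) and another alternative N → α with FIRST(α) ∩ FOLLOW(N) ≠ ∅: on such a lookahead the parser cannot decide between expanding α and letting N vanish via β.

Nullable non-terminals: C, D.
FIRST sets used below: FIRST(D) = { 'f', ε }

C: nullable alternative(s) C → D D; FOLLOW(C) = { $ }
  C → D D: FIRST \ {ε} = { 'f' } — this is the only nullable alternative, skip
  C → n D f: FIRST \ {ε} = { 'n' } — disjoint from FOLLOW(C)

D: nullable alternative(s) D → ε; FOLLOW(D) = { $, 'f' }
  D → ε: FIRST \ {ε} = { } — this is the only nullable alternative, skip
  D → f: FIRST \ {ε} = { 'f' } — overlaps FOLLOW(D) on { 'f' }: CONFLICT

So the grammar has 1 FIRST/FOLLOW conflict (marked CONFLICT above).

Answer: Yes. D → f with FOLLOW(D) on { 'f' }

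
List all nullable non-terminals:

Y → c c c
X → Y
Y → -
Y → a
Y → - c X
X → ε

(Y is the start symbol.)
ε-productions: X → ε
So X is immediately nullable.
No further non-terminal can be added: every production for the remaining non-terminals contains a terminal or a non-nullable non-terminal.
Nullable = { 'X' }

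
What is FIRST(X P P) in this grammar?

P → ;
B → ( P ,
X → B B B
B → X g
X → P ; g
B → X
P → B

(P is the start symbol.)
{ '(', ';' }

FIRST sets of the non-terminals involved (from the grammar, by fixed-point iteration):
  FIRST(X) = { '(', ';' }

To compute FIRST(X P P), process the symbols left to right:
Symbol X is a non-terminal. Add FIRST(X) \ {ε} = { '(', ';' }
X is not nullable (ε ∉ FIRST(X)), so stop here.
FIRST(X P P) = { '(', ';' }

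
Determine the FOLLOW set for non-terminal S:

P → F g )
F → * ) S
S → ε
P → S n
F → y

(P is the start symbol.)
In F → * ) S: S is at the end, add FOLLOW(F)
In P → S n: S is followed by n, add FIRST(n) \ {ε} = { 'n' }

The FOLLOW sets referred to above (computed the same way, to a fixed point):
  FOLLOW(F) = { 'g' }

Taking the union: FOLLOW(S) = { 'g', 'n' }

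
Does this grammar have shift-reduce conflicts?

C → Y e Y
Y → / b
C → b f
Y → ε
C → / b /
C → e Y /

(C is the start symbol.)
Yes — I0: [Y → .] vs [C → . / b /]; I5: [Y → .] vs [Y → . / b]; I11: [Y → .] vs [Y → . / b]; I13: [Y → / b .] vs [C → / b . /]

A shift-reduce conflict occurs when an LR(0) state has both:
  - a complete (reduce) item [A → α .] (dot at the end), and
  - a shift item [B → β . c γ] (dot before a terminal).

Augment with C' → C and build the canonical LR(0) collection (I0 = CLOSURE({[C' → . C]}), then GOTO on every symbol after a dot until no new states appear). It has 15 states:
  I0: { [C → . / b /], [C → . Y e Y], [C → . b f], [C → . e Y /], [C' → . C], [Y → . / b], [Y → .] }  — shift, reduce
  I1: { [C → / . b /], [Y → / . b] }  — shift
  I2: { [C' → C .] }  — accept
  I3: { [C → Y . e Y] }  — shift
  I4: { [C → b . f] }  — shift
  I5: { [C → e . Y /], [Y → . / b], [Y → .] }  — shift, reduce
  I6: { [Y → / . b] }  — shift
  I7: { [C → e Y . /] }  — shift
  I8: { [C → e Y / .] }  — reduce
  I9: { [Y → / b .] }  — reduce
  I10: { [C → b f .] }  — reduce
  I11: { [C → Y e . Y], [Y → . / b], [Y → .] }  — shift, reduce
  I12: { [C → Y e Y .] }  — reduce
  I13: { [C → / b . /], [Y → / b .] }  — shift, reduce
  I14: { [C → / b / .] }  — reduce

I0 contains reduce item [Y → .] and shift items [C → . / b /], [C → . b f], [C → . e Y /], [Y → . / b] — shift-reduce conflict.
I5 contains reduce item [Y → .] and shift item [Y → . / b] — shift-reduce conflict.
I11 contains reduce item [Y → .] and shift item [Y → . / b] — shift-reduce conflict.
I13 contains reduce item [Y → / b .] and shift item [C → / b . /] — shift-reduce conflict.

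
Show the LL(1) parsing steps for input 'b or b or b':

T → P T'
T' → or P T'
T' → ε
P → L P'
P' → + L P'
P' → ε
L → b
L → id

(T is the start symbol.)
Stack is shown with the top on the left.

Stack      Input          Action
--------------------------------
T $        b or b or b $  output T → P T'
P T' $     b or b or b $  output P → L P'
L P' T' $  b or b or b $  output L → b
b P' T' $  b or b or b $  match 'b'
P' T' $    or b or b $    output P' → ε
T' $       or b or b $    output T' → or P T'
or P T' $  or b or b $    match 'or'
P T' $     b or b $       output P → L P'
L P' T' $  b or b $       output L → b
b P' T' $  b or b $       match 'b'
P' T' $    or b $         output P' → ε
T' $       or b $         output T' → or P T'
or P T' $  or b $         match 'or'
P T' $     b $            output P → L P'
L P' T' $  b $            output L → b
b P' T' $  b $            match 'b'
P' T' $    $              output P' → ε
T' $       $              output T' → ε
$          $              accept

The string is accepted.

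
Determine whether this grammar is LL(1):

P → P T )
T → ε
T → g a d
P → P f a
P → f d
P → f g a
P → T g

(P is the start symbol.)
A grammar is LL(1) if for each non-terminal N with multiple productions, the predict sets of those productions are pairwise disjoint, where PREDICT(N → α) = (FIRST(α) \ {ε}) ∪ (FOLLOW(N) if α ⇒* ε).

Relevant sets:
  FIRST(P) = { 'f', 'g' }
  FIRST(T) = { 'g', ε }
  FOLLOW(T) = { ')', 'g' }

For P:
  PREDICT(P → P T ')') = { 'f', 'g' }
  PREDICT(P → P f a) = { 'f', 'g' }
  PREDICT(P → f d) = { 'f' }
  PREDICT(P → f g a) = { 'f' }
  PREDICT(P → T g) = { 'g' }
For T:
  PREDICT(T → ε) = { ')', 'g' }
  PREDICT(T → g a d) = { 'g' }

Conflict found: Predict set conflict for P: { 'f', 'g' }
The grammar is NOT LL(1).

Answer: No. Predict set conflict for P: { 'f', 'g' }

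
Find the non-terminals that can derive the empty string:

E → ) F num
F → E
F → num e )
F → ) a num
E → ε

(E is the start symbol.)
ε-productions: E → ε
So E is immediately nullable.
F → E: every symbol on the right is nullable, so F is nullable too.
Every non-terminal is now nullable.
Nullable = { 'E', 'F' }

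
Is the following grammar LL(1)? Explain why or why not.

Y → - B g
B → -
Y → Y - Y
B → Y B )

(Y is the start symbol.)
No. Predict set conflict for Y: { '-' }

A grammar is LL(1) if for each non-terminal N with multiple productions, the predict sets of those productions are pairwise disjoint, where PREDICT(N → α) = (FIRST(α) \ {ε}) ∪ (FOLLOW(N) if α ⇒* ε).

Relevant sets:
  FIRST(Y) = { '-' }

For Y:
  PREDICT(Y → '-' B g) = { '-' }
  PREDICT(Y → Y '-' Y) = { '-' }
For B:
  PREDICT(B → '-') = { '-' }
  PREDICT(B → Y B ')') = { '-' }

Conflict found: Predict set conflict for Y: { '-' }
The grammar is NOT LL(1).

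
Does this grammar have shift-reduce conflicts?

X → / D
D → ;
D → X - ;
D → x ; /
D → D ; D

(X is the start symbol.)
Yes — I4: [X → / D .] vs [D → D . ; D]; I12: [D → D ; D .] vs [D → D . ; D]

Augment with X' → X and build the canonical LR(0) collection (I0 = CLOSURE({[X' → . X]}), then GOTO on every symbol after a dot until no new states appear). It has 13 states:
  I0: { [X → . / D], [X' → . X] }  — shift
  I1: { [D → . ;], [D → . D ; D], [D → . X - ;], [D → . x ; /], [X → . / D], [X → / . D] }  — shift
  I2: { [X' → X .] }  — accept
  I3: { [D → ; .] }  — reduce
  I4: { [D → D . ; D], [X → / D .] }  — shift, reduce
  I5: { [D → X . - ;] }  — shift
  I6: { [D → x . ; /] }  — shift
  I7: { [D → x ; . /] }  — shift
  I8: { [D → x ; / .] }  — reduce
  I9: { [D → X - . ;] }  — shift
  I10: { [D → X - ; .] }  — reduce
  I11: { [D → . ;], [D → . D ; D], [D → . X - ;], [D → . x ; /], [D → D ; . D], [X → . / D] }  — shift
  I12: { [D → D . ; D], [D → D ; D .] }  — shift, reduce

I4 contains reduce item [X → / D .] and shift item [D → D . ; D] — shift-reduce conflict.
I12 contains reduce item [D → D ; D .] and shift item [D → D . ; D] — shift-reduce conflict.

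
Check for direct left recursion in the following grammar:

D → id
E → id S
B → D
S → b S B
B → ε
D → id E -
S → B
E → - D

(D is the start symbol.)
Direct left recursion occurs when N → N α for some non-terminal N (the right-hand side begins with the left-hand side itself).

D → id: starts with id
E → id S: starts with id
B → D: starts with D
S → b S B: starts with b
B → ε: starts with ε
D → id E -: starts with id
S → B: starts with B
E → - D: starts with '-'

No direct left recursion found.

Answer: No direct left recursion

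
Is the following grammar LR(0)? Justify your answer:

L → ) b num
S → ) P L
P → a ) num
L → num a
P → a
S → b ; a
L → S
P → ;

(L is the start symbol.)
No. Shift-reduce conflict between [P → a .] and [P → a . ) num]

A grammar is LR(0) if no state in the canonical LR(0) collection has:
  - both a shift item (dot before a terminal) and a complete item (shift-reduce conflict), or
  - two or more complete items (reduce-reduce conflict; the accept item [L' → L .] counts as a complete item here).

Augment with L' → L and build the canonical LR(0) collection (I0 = CLOSURE({[L' → . L]}), then GOTO on every symbol after a dot until no new states appear). It has 17 states:
  I0: { [L → . ) b num], [L → . S], [L → . num a], [L' → . L], [S → . ) P L], [S → . b ; a] }  — shift
  I1: { [L → ) . b num], [P → . ;], [P → . a ) num], [P → . a], [S → ) . P L] }  — shift
  I2: { [L' → L .] }  — accept
  I3: { [L → S .] }  — reduce
  I4: { [S → b . ; a] }  — shift
  I5: { [L → num . a] }  — shift
  I6: { [L → num a .] }  — reduce
  I7: { [S → b ; . a] }  — shift
  I8: { [S → b ; a .] }  — reduce
  I9: { [P → ; .] }  — reduce
  I10: { [L → . ) b num], [L → . S], [L → . num a], [S → ) P . L], [S → . ) P L], [S → . b ; a] }  — shift
  I11: { [P → a . ) num], [P → a .] }  — shift, reduce
  I12: { [L → ) b . num] }  — shift
  I13: { [L → ) b num .] }  — reduce
  I14: { [P → a ) . num] }  — shift
  I15: { [P → a ) num .] }  — reduce
  I16: { [S → ) P L .] }  — reduce

Conflict in state I11:
  Shift-reduce conflict between [P → a .] and [P → a . ) num]
So the grammar is NOT LR(0).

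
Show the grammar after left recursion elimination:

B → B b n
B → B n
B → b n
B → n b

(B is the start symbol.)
B is directly left-recursive. The standard transformation for
  A → A α₁ | ... | A α_m | β₁ | ... | β_n
is
  A  → β₁ A' | ... | β_n A'
  A' → α₁ A' | ... | α_m A' | ε

B → b n becomes B → b n B'
B → n b becomes B → n b B'
B → B b n becomes B' → b n B'
B → B n becomes B' → n B'
Add B' → ε

Resulting grammar:
B → b n B'
B → n b B'
B' → b n B'
B' → n B'
B' → ε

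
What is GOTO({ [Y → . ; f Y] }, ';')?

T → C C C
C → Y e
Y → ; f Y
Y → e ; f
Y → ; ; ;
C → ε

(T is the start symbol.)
{ [Y → ; . f Y] }

GOTO(I, ';') = CLOSURE({ [A → αX.β] : [A → α.Xβ] ∈ I, X = ';' })

Items with dot before ';', with the dot advanced:
  [Y → . ; f Y] → [Y → ; . f Y]
Closure adds nothing (no advanced item has the dot before a non-terminal).

GOTO = { [Y → ; . f Y] }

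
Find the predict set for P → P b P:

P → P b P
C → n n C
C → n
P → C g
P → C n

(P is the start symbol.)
{ 'n' }

PREDICT(P → P b P) = (FIRST(RHS) \ {ε}) ∪ (FOLLOW(P) if ε ∈ FIRST(RHS), i.e. RHS ⇒* ε)
FIRST(P) = { 'n' }
FIRST(P b P) = { 'n' }
ε ∉ FIRST(P b P), so FOLLOW(P) is not added.
PREDICT(P → P b P) = { 'n' }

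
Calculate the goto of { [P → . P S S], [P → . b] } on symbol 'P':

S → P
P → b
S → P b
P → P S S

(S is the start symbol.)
{ [P → . P S S], [P → . b], [P → P . S S], [S → . P b], [S → . P] }

GOTO(I, 'P') = CLOSURE({ [A → αX.β] : [A → α.Xβ] ∈ I, X = 'P' })

Items with dot before 'P', with the dot advanced:
  [P → . P S S] → [P → P . S S]
Closure of the advanced items:
  [P → P . S S] has the dot before S: add [S → . P], [S → . P b]
  [S → . P] has the dot before P: add [P → . b], [P → . P S S]

GOTO = { [P → . P S S], [P → . b], [P → P . S S], [S → . P b], [S → . P] }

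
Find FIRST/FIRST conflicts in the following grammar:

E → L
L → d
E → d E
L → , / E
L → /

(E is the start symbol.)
A FIRST/FIRST conflict occurs when two productions N → α and N → β for the same non-terminal have FIRST(α) ∩ FIRST(β) ≠ ∅ (with ε ∈ FIRST of a nullable right-hand side, so two nullable alternatives also conflict).

FIRST sets of the non-terminals at (or reachable through a nullable prefix from) the front of some alternative:
  FIRST(L) = { ',', '/', 'd' }

Productions for E:
  E → L: FIRST = { ',', '/', 'd' }
  E → d E: FIRST = { 'd' }
Productions for L:
  L → d: FIRST = { 'd' }
  L → , / E: FIRST = { ',' }
  L → /: FIRST = { '/' }

Conflict for E: E → L and E → d E
  Overlap: { 'd' }

Answer: Yes. E → L / E → d E on { 'd' }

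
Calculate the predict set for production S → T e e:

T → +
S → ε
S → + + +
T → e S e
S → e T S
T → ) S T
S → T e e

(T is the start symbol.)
{ ')', '+', 'e' }

PREDICT(S → T e e) = (FIRST(RHS) \ {ε}) ∪ (FOLLOW(S) if ε ∈ FIRST(RHS), i.e. RHS ⇒* ε)
FIRST(T) = { ')', '+', 'e' }
FIRST(T e e) = { ')', '+', 'e' }
ε ∉ FIRST(T e e), so FOLLOW(S) is not added.
PREDICT(S → T e e) = { ')', '+', 'e' }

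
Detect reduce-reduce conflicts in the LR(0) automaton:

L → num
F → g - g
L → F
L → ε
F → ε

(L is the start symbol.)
Yes — I0: [F → .] vs [L → .]

A reduce-reduce conflict occurs when an LR(0) state has two complete items [A → α .] and [B → β .] — both call for a reduction, and with no lookahead the parser cannot choose between them.

Augment with L' → L and build the canonical LR(0) collection (I0 = CLOSURE({[L' → . L]}), then GOTO on every symbol after a dot until no new states appear). It has 7 states:
  I0: { [F → . g - g], [F → .], [L → . F], [L → . num], [L → .], [L' → . L] }  — shift, 2 reduces
  I1: { [L → F .] }  — reduce
  I2: { [L' → L .] }  — accept
  I3: { [F → g . - g] }  — shift
  I4: { [L → num .] }  — reduce
  I5: { [F → g - . g] }  — shift
  I6: { [F → g - g .] }  — reduce

I0 contains complete items [F → .], [L → .] — reduce-reduce conflict.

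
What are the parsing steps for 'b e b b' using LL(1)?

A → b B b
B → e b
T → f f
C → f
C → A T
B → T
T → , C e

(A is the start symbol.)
LL(1) parsing maintains a stack (initially the start symbol over $) and the input. At each step: if the stack top is a terminal, match it against the current input token; if it is a non-terminal N, replace it with the RHS of M[N, lookahead] (the unique production whose predict set contains the lookahead).

Stack is shown with the top on the left.

Stack    Input      Action
--------------------------
A $      b e b b $  output A → b B b
b B b $  b e b b $  match 'b'
B b $    e b b $    output B → e b
e b b $  e b b $    match 'e'
b b $    b b $      match 'b'
b $      b $        match 'b'
$        $          accept

The string is accepted.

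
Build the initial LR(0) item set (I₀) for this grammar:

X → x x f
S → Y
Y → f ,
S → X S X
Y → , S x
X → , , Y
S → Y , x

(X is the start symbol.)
First, augment the grammar with X' → X
I₀ = CLOSURE({ [X' → . X] }):
  [X' → . X] has the dot before X: add [X → . x x f], [X → . , , Y]
No further items can be added.

I₀ = { [X → . , , Y], [X → . x x f], [X' → . X] }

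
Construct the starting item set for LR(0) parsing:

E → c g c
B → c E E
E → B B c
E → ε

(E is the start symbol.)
{ [B → . c E E], [E → . B B c], [E → . c g c], [E → .], [E' → . E] }

First, augment the grammar with E' → E
I₀ = CLOSURE({ [E' → . E] }):
  [E' → . E] has the dot before E: add [E → . c g c], [E → . B B c], [E → .]
  [E → . B B c] has the dot before B: add [B → . c E E]
No further items can be added.

I₀ = { [B → . c E E], [E → . B B c], [E → . c g c], [E → .], [E' → . E] }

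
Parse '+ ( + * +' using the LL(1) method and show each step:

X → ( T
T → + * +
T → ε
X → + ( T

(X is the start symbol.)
Stack is shown with the top on the left.

Stack    Input        Action
----------------------------
X $      + ( + * + $  output X → + ( T
+ ( T $  + ( + * + $  match '+'
( T $    ( + * + $    match '('
T $      + * + $      output T → + * +
+ * + $  + * + $      match '+'
* + $    * + $        match '*'
+ $      + $          match '+'
$        $            accept

The string is accepted.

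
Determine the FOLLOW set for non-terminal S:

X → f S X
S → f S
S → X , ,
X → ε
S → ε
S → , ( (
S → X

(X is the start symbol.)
To compute FOLLOW(S), find every occurrence of S on a right-hand side N → α S β: add FIRST(β) \ {ε}, and if β is empty or nullable also add FOLLOW(N). Iterate to a fixed point.

In X → f S X: S is followed by X, add FIRST(X) \ {ε} = { 'f' }
  X is nullable, so also add FOLLOW(X)
In S → f S: S is at the end; this adds FOLLOW(S) to itself — nothing new

The FOLLOW sets referred to above (computed the same way, to a fixed point):
  FOLLOW(X) = { $, ',', 'f' }

Taking the union: FOLLOW(S) = { $, ',', 'f' }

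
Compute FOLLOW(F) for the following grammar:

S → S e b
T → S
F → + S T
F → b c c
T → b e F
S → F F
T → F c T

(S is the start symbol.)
To compute FOLLOW(F), find every occurrence of F on a right-hand side N → α F β: add FIRST(β) \ {ε}, and if β is empty or nullable also add FOLLOW(N). Iterate to a fixed point.

In T → b e F: F is at the end, add FOLLOW(T)
In S → F F: F is followed by F, add FIRST(F) \ {ε} = { '+', 'b' }
In S → F F: F is at the end, add FOLLOW(S)
In T → F c T: F is followed by c T, add FIRST(c T) \ {ε} = { 'c' }

The FOLLOW sets referred to above (computed the same way, to a fixed point):
  FOLLOW(T) = { $, '+', 'b', 'c', 'e' }
  FOLLOW(S) = { $, '+', 'b', 'c', 'e' }

Taking the union: FOLLOW(F) = { $, '+', 'b', 'c', 'e' }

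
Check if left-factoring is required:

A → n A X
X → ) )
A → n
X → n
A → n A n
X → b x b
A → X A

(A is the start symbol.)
Left-factoring is needed when two productions for the same non-terminal
share a common prefix on the right-hand side.

Productions for A:
  A → n A X
  A → n
  A → n A n
  A → X A
Productions for X:
  X → ) )
  X → n
  X → b x b

Found common prefix 'n' in productions for A

Answer: Yes, A has productions with common prefix 'n'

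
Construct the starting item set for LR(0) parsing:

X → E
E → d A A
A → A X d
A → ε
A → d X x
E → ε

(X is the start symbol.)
First, augment the grammar with X' → X
I₀ = CLOSURE({ [X' → . X] }):
  [X' → . X] has the dot before X: add [X → . E]
  [X → . E] has the dot before E: add [E → . d A A], [E → .]
No further items can be added.

I₀ = { [E → . d A A], [E → .], [X → . E], [X' → . X] }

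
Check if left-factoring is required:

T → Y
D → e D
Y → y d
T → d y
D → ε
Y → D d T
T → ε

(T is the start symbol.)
Left-factoring is needed when two productions for the same non-terminal
share a common prefix on the right-hand side.

Productions for T:
  T → Y
  T → d y
  T → ε
Productions for D:
  D → e D
  D → ε
Productions for Y:
  Y → y d
  Y → D d T

No common prefixes found.

Answer: No, left-factoring is not needed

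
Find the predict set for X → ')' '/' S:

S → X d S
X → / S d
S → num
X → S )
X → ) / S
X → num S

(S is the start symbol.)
PREDICT(X → ')' '/' S) = (FIRST(RHS) \ {ε}) ∪ (FOLLOW(X) if ε ∈ FIRST(RHS), i.e. RHS ⇒* ε)
FIRST(')' '/' S) = { ')' }
ε ∉ FIRST(')' '/' S), so FOLLOW(X) is not added.
PREDICT(X → ')' '/' S) = { ')' }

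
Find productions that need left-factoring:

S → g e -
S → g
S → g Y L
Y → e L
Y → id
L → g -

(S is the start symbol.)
Left-factoring is needed when two productions for the same non-terminal
share a common prefix on the right-hand side.

Productions for S:
  S → g e -
  S → g
  S → g Y L
Productions for Y:
  Y → e L
  Y → id

Found common prefix 'g' in productions for S

Answer: Yes, S has productions with common prefix 'g'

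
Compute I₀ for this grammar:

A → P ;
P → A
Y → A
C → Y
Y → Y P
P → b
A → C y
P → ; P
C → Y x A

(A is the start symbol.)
First, augment the grammar with A' → A
I₀ = CLOSURE({ [A' → . A] }):
  [A' → . A] has the dot before A: add [A → . P ;], [A → . C y]
  [A → . P ;] has the dot before P: add [P → . A], [P → . b], [P → . ; P]
  [A → . C y] has the dot before C: add [C → . Y], [C → . Y x A]
  [C → . Y] has the dot before Y: add [Y → . A], [Y → . Y P]
No further items can be added.

I₀ = { [A → . C y], [A → . P ;], [A' → . A], [C → . Y x A], [C → . Y], [P → . ; P], [P → . A], [P → . b], [Y → . A], [Y → . Y P] }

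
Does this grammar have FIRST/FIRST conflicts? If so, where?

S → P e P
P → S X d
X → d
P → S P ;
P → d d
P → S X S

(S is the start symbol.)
Yes. P → S X d / P → S P ';' on { 'd' }; P → S X d / P → d d on { 'd' }; P → S X d / P → S X S on { 'd' }; P → S P ';' / P → d d on { 'd' }; P → S P ';' / P → S X S on { 'd' }; P → d d / P → S X S on { 'd' }

A FIRST/FIRST conflict occurs when two productions N → α and N → β for the same non-terminal have FIRST(α) ∩ FIRST(β) ≠ ∅ (with ε ∈ FIRST of a nullable right-hand side, so two nullable alternatives also conflict).

FIRST sets of the non-terminals at (or reachable through a nullable prefix from) the front of some alternative:
  FIRST(S) = { 'd' }

Productions for P:
  P → S X d: FIRST = { 'd' }
  P → S P ;: FIRST = { 'd' }
  P → d d: FIRST = { 'd' }
  P → S X S: FIRST = { 'd' }
S, X have only one production, so no FIRST/FIRST conflict is possible there.

Conflict for P: P → S X d and P → S P ;
  Overlap: { 'd' }
Conflict for P: P → S X d and P → d d
  Overlap: { 'd' }
Conflict for P: P → S X d and P → S X S
  Overlap: { 'd' }
Conflict for P: P → S P ; and P → d d
  Overlap: { 'd' }
Conflict for P: P → S P ; and P → S X S
  Overlap: { 'd' }
Conflict for P: P → d d and P → S X S
  Overlap: { 'd' }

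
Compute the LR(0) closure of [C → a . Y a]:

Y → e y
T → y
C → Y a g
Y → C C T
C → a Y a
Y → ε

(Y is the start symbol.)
To compute CLOSURE, for each item [A → α.Bβ] where B is a non-terminal, add [B → .γ] for all productions B → γ; repeat for the newly added items until nothing changes.

Start with: [C → a . Y a]
  [C → a . Y a] has the dot before Y: add [Y → . e y], [Y → . C C T], [Y → .]
  [Y → . C C T] has the dot before C: add [C → . Y a g], [C → . a Y a]
No further items can be added.

CLOSURE = { [C → . Y a g], [C → . a Y a], [C → a . Y a], [Y → . C C T], [Y → . e y], [Y → .] }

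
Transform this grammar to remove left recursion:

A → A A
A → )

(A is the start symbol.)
A → ) A'
A' → A A'
A' → ε

A is directly left-recursive. The standard transformation for
  A → A α₁ | ... | A α_m | β₁ | ... | β_n
is
  A  → β₁ A' | ... | β_n A'
  A' → α₁ A' | ... | α_m A' | ε

A → ) becomes A → ) A'
A → A A becomes A' → A A'
Add A' → ε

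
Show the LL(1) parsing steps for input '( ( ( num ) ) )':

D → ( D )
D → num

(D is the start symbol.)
LL(1) parsing maintains a stack (initially the start symbol over $) and the input. At each step: if the stack top is a terminal, match it against the current input token; if it is a non-terminal N, replace it with the RHS of M[N, lookahead] (the unique production whose predict set contains the lookahead).

Stack is shown with the top on the left.

Stack        Input              Action
--------------------------------------
D $          ( ( ( num ) ) ) $  output D → ( D )
( D ) $      ( ( ( num ) ) ) $  match '('
D ) $        ( ( num ) ) ) $    output D → ( D )
( D ) ) $    ( ( num ) ) ) $    match '('
D ) ) $      ( num ) ) ) $      output D → ( D )
( D ) ) ) $  ( num ) ) ) $      match '('
D ) ) ) $    num ) ) ) $        output D → num
num ) ) ) $  num ) ) ) $        match 'num'
) ) ) $      ) ) ) $            match ')'
) ) $        ) ) $              match ')'
) $          ) $                match ')'
$            $                  accept

The string is accepted.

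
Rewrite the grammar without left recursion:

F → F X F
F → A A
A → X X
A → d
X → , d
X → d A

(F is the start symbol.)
F is directly left-recursive. The standard transformation for
  A → A α₁ | ... | A α_m | β₁ | ... | β_n
is
  A  → β₁ A' | ... | β_n A'
  A' → α₁ A' | ... | α_m A' | ε

F → A A becomes F → A A F'
F → F X F becomes F' → X F F'
Add F' → ε

Productions for other non-terminals are unchanged:
  A → X X
  A → d
  X → , d
  X → d A

Resulting grammar:
F → A A F'
F' → X F F'
F' → ε
A → X X
A → d
X → , d
X → d A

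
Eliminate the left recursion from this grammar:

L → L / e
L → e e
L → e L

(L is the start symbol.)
L → e e L'
L → e L L'
L' → / e L'
L' → ε

L is directly left-recursive. The standard transformation for
  A → A α₁ | ... | A α_m | β₁ | ... | β_n
is
  A  → β₁ A' | ... | β_n A'
  A' → α₁ A' | ... | α_m A' | ε

L → e e becomes L → e e L'
L → e L becomes L → e L L'
L → L / e becomes L' → / e L'
Add L' → ε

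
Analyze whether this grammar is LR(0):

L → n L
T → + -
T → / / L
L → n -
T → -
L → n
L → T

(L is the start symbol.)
No. Shift-reduce conflict between [L → n .] and [L → . n]

A grammar is LR(0) if no state in the canonical LR(0) collection has:
  - both a shift item (dot before a terminal) and a complete item (shift-reduce conflict), or
  - two or more complete items (reduce-reduce conflict; the accept item [L' → L .] counts as a complete item here).

Augment with L' → L and build the canonical LR(0) collection (I0 = CLOSURE({[L' → . L]}), then GOTO on every symbol after a dot until no new states appear). It has 12 states:
  I0: { [L → . T], [L → . n -], [L → . n L], [L → . n], [L' → . L], [T → . + -], [T → . -], [T → . / / L] }  — shift
  I1: { [T → + . -] }  — shift
  I2: { [T → - .] }  — reduce
  I3: { [T → / . / L] }  — shift
  I4: { [L' → L .] }  — accept
  I5: { [L → T .] }  — reduce
  I6: { [L → . T], [L → . n -], [L → . n L], [L → . n], [L → n . -], [L → n . L], [L → n .], [T → . + -], [T → . -], [T → . / / L] }  — shift, reduce
  I7: { [L → n - .], [T → - .] }  — 2 reduces
  I8: { [L → n L .] }  — reduce
  I9: { [L → . T], [L → . n -], [L → . n L], [L → . n], [T → . + -], [T → . -], [T → . / / L], [T → / / . L] }  — shift
  I10: { [T → / / L .] }  — reduce
  I11: { [T → + - .] }  — reduce

Conflict in state I6:
  Shift-reduce conflict between [L → n .] and [L → . n]
So the grammar is NOT LR(0).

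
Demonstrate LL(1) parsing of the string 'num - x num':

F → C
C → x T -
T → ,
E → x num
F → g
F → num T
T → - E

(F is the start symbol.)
LL(1) parsing maintains a stack (initially the start symbol over $) and the input. At each step: if the stack top is a terminal, match it against the current input token; if it is a non-terminal N, replace it with the RHS of M[N, lookahead] (the unique production whose predict set contains the lookahead).

Stack is shown with the top on the left.

Stack    Input          Action
------------------------------
F $      num - x num $  output F → num T
num T $  num - x num $  match 'num'
T $      - x num $      output T → - E
- E $    - x num $      match '-'
E $      x num $        output E → x num
x num $  x num $        match 'x'
num $    num $          match 'num'
$        $              accept

The string is accepted.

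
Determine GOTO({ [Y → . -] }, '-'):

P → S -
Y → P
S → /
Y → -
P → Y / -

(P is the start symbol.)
GOTO(I, '-') = CLOSURE({ [A → αX.β] : [A → α.Xβ] ∈ I, X = '-' })

Items with dot before '-', with the dot advanced:
  [Y → . -] → [Y → - .]
Closure adds nothing (no advanced item has the dot before a non-terminal).

GOTO = { [Y → - .] }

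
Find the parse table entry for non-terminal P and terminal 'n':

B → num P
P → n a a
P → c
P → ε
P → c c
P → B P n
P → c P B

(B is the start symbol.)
To find M[P, 'n'], we find productions for P where 'n' is in the predict set (PREDICT(N → α) = (FIRST(α) \ {ε}) ∪ (FOLLOW(N) if α ⇒* ε)).

Relevant sets:
  FIRST(B) = { 'num' }
  FOLLOW(P) = { $, 'c', 'n', 'num' }

P → n a a: PREDICT = { 'n' }
  'n' is in predict set, so this production goes in M[P, 'n']
P → c: PREDICT = { 'c' }
P → ε: PREDICT = { $, 'c', 'n', 'num' }
  'n' is in predict set, so this production goes in M[P, 'n']
P → c c: PREDICT = { 'c' }
P → B P n: PREDICT = { 'num' }
P → c P B: PREDICT = { 'c' }

M[P, 'n'] = P → n a a, P → ε  (a multiply-defined cell — the grammar is not LL(1))

Answer: P → n a a, P → ε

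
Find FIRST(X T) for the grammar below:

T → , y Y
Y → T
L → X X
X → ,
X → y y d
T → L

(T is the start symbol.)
{ ',', 'y' }

FIRST sets of the non-terminals involved (from the grammar, by fixed-point iteration):
  FIRST(X) = { ',', 'y' }

To compute FIRST(X T), process the symbols left to right:
Symbol X is a non-terminal. Add FIRST(X) \ {ε} = { ',', 'y' }
X is not nullable (ε ∉ FIRST(X)), so stop here.
FIRST(X T) = { ',', 'y' }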